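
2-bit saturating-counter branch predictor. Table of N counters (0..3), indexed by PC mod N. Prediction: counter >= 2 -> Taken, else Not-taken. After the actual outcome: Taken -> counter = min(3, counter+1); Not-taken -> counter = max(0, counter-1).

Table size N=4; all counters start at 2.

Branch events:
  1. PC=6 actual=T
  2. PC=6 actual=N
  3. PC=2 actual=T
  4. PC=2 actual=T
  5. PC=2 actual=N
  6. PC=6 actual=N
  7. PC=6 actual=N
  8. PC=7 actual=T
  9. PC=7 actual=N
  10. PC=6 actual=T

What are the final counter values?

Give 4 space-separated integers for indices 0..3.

Answer: 2 2 1 2

Derivation:
Ev 1: PC=6 idx=2 pred=T actual=T -> ctr[2]=3
Ev 2: PC=6 idx=2 pred=T actual=N -> ctr[2]=2
Ev 3: PC=2 idx=2 pred=T actual=T -> ctr[2]=3
Ev 4: PC=2 idx=2 pred=T actual=T -> ctr[2]=3
Ev 5: PC=2 idx=2 pred=T actual=N -> ctr[2]=2
Ev 6: PC=6 idx=2 pred=T actual=N -> ctr[2]=1
Ev 7: PC=6 idx=2 pred=N actual=N -> ctr[2]=0
Ev 8: PC=7 idx=3 pred=T actual=T -> ctr[3]=3
Ev 9: PC=7 idx=3 pred=T actual=N -> ctr[3]=2
Ev 10: PC=6 idx=2 pred=N actual=T -> ctr[2]=1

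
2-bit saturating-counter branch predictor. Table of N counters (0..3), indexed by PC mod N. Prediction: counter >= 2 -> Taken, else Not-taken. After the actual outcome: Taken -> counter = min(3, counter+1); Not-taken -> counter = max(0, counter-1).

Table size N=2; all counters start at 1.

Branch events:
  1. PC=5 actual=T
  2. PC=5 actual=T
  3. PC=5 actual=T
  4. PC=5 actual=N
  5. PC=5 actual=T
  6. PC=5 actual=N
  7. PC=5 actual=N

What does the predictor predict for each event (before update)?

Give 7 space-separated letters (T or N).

Answer: N T T T T T T

Derivation:
Ev 1: PC=5 idx=1 pred=N actual=T -> ctr[1]=2
Ev 2: PC=5 idx=1 pred=T actual=T -> ctr[1]=3
Ev 3: PC=5 idx=1 pred=T actual=T -> ctr[1]=3
Ev 4: PC=5 idx=1 pred=T actual=N -> ctr[1]=2
Ev 5: PC=5 idx=1 pred=T actual=T -> ctr[1]=3
Ev 6: PC=5 idx=1 pred=T actual=N -> ctr[1]=2
Ev 7: PC=5 idx=1 pred=T actual=N -> ctr[1]=1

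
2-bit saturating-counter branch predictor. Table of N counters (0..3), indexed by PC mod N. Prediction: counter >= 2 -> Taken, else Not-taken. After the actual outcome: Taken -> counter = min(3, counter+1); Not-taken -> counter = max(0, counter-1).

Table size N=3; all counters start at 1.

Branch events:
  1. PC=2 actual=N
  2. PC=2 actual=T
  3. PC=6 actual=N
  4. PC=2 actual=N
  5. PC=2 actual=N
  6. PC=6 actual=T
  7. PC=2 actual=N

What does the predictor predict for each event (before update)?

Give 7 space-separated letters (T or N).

Answer: N N N N N N N

Derivation:
Ev 1: PC=2 idx=2 pred=N actual=N -> ctr[2]=0
Ev 2: PC=2 idx=2 pred=N actual=T -> ctr[2]=1
Ev 3: PC=6 idx=0 pred=N actual=N -> ctr[0]=0
Ev 4: PC=2 idx=2 pred=N actual=N -> ctr[2]=0
Ev 5: PC=2 idx=2 pred=N actual=N -> ctr[2]=0
Ev 6: PC=6 idx=0 pred=N actual=T -> ctr[0]=1
Ev 7: PC=2 idx=2 pred=N actual=N -> ctr[2]=0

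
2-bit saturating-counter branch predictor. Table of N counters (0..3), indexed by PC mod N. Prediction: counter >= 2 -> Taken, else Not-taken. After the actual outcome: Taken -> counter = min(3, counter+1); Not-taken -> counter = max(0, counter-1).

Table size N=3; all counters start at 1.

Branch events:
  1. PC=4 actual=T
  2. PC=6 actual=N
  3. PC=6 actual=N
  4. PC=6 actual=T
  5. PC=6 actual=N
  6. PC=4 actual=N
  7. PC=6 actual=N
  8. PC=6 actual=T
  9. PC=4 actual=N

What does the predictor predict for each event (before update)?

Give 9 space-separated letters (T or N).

Ev 1: PC=4 idx=1 pred=N actual=T -> ctr[1]=2
Ev 2: PC=6 idx=0 pred=N actual=N -> ctr[0]=0
Ev 3: PC=6 idx=0 pred=N actual=N -> ctr[0]=0
Ev 4: PC=6 idx=0 pred=N actual=T -> ctr[0]=1
Ev 5: PC=6 idx=0 pred=N actual=N -> ctr[0]=0
Ev 6: PC=4 idx=1 pred=T actual=N -> ctr[1]=1
Ev 7: PC=6 idx=0 pred=N actual=N -> ctr[0]=0
Ev 8: PC=6 idx=0 pred=N actual=T -> ctr[0]=1
Ev 9: PC=4 idx=1 pred=N actual=N -> ctr[1]=0

Answer: N N N N N T N N N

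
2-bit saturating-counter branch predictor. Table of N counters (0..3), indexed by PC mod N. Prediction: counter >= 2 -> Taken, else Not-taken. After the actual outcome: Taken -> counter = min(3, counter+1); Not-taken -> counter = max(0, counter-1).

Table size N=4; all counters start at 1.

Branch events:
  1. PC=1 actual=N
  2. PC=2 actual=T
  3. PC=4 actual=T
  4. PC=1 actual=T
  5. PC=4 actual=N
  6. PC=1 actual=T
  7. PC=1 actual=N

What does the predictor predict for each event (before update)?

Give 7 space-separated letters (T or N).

Ev 1: PC=1 idx=1 pred=N actual=N -> ctr[1]=0
Ev 2: PC=2 idx=2 pred=N actual=T -> ctr[2]=2
Ev 3: PC=4 idx=0 pred=N actual=T -> ctr[0]=2
Ev 4: PC=1 idx=1 pred=N actual=T -> ctr[1]=1
Ev 5: PC=4 idx=0 pred=T actual=N -> ctr[0]=1
Ev 6: PC=1 idx=1 pred=N actual=T -> ctr[1]=2
Ev 7: PC=1 idx=1 pred=T actual=N -> ctr[1]=1

Answer: N N N N T N T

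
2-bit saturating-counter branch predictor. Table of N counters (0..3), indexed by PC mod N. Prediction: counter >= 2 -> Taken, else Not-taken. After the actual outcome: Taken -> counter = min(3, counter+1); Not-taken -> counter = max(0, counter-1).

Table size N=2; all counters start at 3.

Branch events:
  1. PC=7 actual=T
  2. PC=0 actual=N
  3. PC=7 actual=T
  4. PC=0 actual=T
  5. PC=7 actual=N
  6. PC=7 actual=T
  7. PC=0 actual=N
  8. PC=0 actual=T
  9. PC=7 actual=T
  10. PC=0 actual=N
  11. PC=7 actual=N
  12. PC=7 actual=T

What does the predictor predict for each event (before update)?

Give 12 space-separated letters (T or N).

Ev 1: PC=7 idx=1 pred=T actual=T -> ctr[1]=3
Ev 2: PC=0 idx=0 pred=T actual=N -> ctr[0]=2
Ev 3: PC=7 idx=1 pred=T actual=T -> ctr[1]=3
Ev 4: PC=0 idx=0 pred=T actual=T -> ctr[0]=3
Ev 5: PC=7 idx=1 pred=T actual=N -> ctr[1]=2
Ev 6: PC=7 idx=1 pred=T actual=T -> ctr[1]=3
Ev 7: PC=0 idx=0 pred=T actual=N -> ctr[0]=2
Ev 8: PC=0 idx=0 pred=T actual=T -> ctr[0]=3
Ev 9: PC=7 idx=1 pred=T actual=T -> ctr[1]=3
Ev 10: PC=0 idx=0 pred=T actual=N -> ctr[0]=2
Ev 11: PC=7 idx=1 pred=T actual=N -> ctr[1]=2
Ev 12: PC=7 idx=1 pred=T actual=T -> ctr[1]=3

Answer: T T T T T T T T T T T T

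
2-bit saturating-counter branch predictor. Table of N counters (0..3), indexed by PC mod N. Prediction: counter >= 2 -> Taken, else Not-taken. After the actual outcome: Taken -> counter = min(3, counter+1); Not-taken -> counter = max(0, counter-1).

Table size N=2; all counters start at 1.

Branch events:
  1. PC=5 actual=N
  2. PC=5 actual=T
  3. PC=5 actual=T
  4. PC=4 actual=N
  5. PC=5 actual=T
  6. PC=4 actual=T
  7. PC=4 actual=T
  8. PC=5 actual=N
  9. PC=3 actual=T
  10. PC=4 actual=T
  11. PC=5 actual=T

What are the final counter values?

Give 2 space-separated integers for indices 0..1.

Answer: 3 3

Derivation:
Ev 1: PC=5 idx=1 pred=N actual=N -> ctr[1]=0
Ev 2: PC=5 idx=1 pred=N actual=T -> ctr[1]=1
Ev 3: PC=5 idx=1 pred=N actual=T -> ctr[1]=2
Ev 4: PC=4 idx=0 pred=N actual=N -> ctr[0]=0
Ev 5: PC=5 idx=1 pred=T actual=T -> ctr[1]=3
Ev 6: PC=4 idx=0 pred=N actual=T -> ctr[0]=1
Ev 7: PC=4 idx=0 pred=N actual=T -> ctr[0]=2
Ev 8: PC=5 idx=1 pred=T actual=N -> ctr[1]=2
Ev 9: PC=3 idx=1 pred=T actual=T -> ctr[1]=3
Ev 10: PC=4 idx=0 pred=T actual=T -> ctr[0]=3
Ev 11: PC=5 idx=1 pred=T actual=T -> ctr[1]=3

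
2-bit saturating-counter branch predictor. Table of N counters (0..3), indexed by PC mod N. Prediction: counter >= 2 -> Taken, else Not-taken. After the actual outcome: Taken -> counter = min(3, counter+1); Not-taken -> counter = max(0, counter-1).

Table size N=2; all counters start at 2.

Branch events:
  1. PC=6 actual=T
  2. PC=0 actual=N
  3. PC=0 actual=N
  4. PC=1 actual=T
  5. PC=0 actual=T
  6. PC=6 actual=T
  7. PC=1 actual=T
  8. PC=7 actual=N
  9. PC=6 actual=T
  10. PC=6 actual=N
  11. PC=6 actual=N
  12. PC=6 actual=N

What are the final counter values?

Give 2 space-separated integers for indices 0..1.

Answer: 0 2

Derivation:
Ev 1: PC=6 idx=0 pred=T actual=T -> ctr[0]=3
Ev 2: PC=0 idx=0 pred=T actual=N -> ctr[0]=2
Ev 3: PC=0 idx=0 pred=T actual=N -> ctr[0]=1
Ev 4: PC=1 idx=1 pred=T actual=T -> ctr[1]=3
Ev 5: PC=0 idx=0 pred=N actual=T -> ctr[0]=2
Ev 6: PC=6 idx=0 pred=T actual=T -> ctr[0]=3
Ev 7: PC=1 idx=1 pred=T actual=T -> ctr[1]=3
Ev 8: PC=7 idx=1 pred=T actual=N -> ctr[1]=2
Ev 9: PC=6 idx=0 pred=T actual=T -> ctr[0]=3
Ev 10: PC=6 idx=0 pred=T actual=N -> ctr[0]=2
Ev 11: PC=6 idx=0 pred=T actual=N -> ctr[0]=1
Ev 12: PC=6 idx=0 pred=N actual=N -> ctr[0]=0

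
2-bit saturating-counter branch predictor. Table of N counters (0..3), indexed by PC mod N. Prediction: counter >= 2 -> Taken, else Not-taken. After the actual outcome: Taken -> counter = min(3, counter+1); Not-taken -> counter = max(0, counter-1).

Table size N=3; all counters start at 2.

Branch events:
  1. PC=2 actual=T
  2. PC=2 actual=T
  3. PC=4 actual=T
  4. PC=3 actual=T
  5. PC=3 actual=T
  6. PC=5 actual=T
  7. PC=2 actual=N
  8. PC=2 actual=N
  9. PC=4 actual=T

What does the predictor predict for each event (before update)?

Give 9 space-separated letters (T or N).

Answer: T T T T T T T T T

Derivation:
Ev 1: PC=2 idx=2 pred=T actual=T -> ctr[2]=3
Ev 2: PC=2 idx=2 pred=T actual=T -> ctr[2]=3
Ev 3: PC=4 idx=1 pred=T actual=T -> ctr[1]=3
Ev 4: PC=3 idx=0 pred=T actual=T -> ctr[0]=3
Ev 5: PC=3 idx=0 pred=T actual=T -> ctr[0]=3
Ev 6: PC=5 idx=2 pred=T actual=T -> ctr[2]=3
Ev 7: PC=2 idx=2 pred=T actual=N -> ctr[2]=2
Ev 8: PC=2 idx=2 pred=T actual=N -> ctr[2]=1
Ev 9: PC=4 idx=1 pred=T actual=T -> ctr[1]=3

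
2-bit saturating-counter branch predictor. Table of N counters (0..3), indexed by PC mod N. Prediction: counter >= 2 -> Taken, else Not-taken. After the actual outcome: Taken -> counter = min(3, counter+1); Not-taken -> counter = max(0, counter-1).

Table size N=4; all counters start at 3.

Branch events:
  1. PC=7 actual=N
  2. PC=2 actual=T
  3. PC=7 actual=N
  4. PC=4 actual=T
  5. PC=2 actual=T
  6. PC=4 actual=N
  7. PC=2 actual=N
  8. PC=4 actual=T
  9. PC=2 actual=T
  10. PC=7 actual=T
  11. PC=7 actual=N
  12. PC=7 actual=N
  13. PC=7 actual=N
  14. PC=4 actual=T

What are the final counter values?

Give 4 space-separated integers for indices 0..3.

Answer: 3 3 3 0

Derivation:
Ev 1: PC=7 idx=3 pred=T actual=N -> ctr[3]=2
Ev 2: PC=2 idx=2 pred=T actual=T -> ctr[2]=3
Ev 3: PC=7 idx=3 pred=T actual=N -> ctr[3]=1
Ev 4: PC=4 idx=0 pred=T actual=T -> ctr[0]=3
Ev 5: PC=2 idx=2 pred=T actual=T -> ctr[2]=3
Ev 6: PC=4 idx=0 pred=T actual=N -> ctr[0]=2
Ev 7: PC=2 idx=2 pred=T actual=N -> ctr[2]=2
Ev 8: PC=4 idx=0 pred=T actual=T -> ctr[0]=3
Ev 9: PC=2 idx=2 pred=T actual=T -> ctr[2]=3
Ev 10: PC=7 idx=3 pred=N actual=T -> ctr[3]=2
Ev 11: PC=7 idx=3 pred=T actual=N -> ctr[3]=1
Ev 12: PC=7 idx=3 pred=N actual=N -> ctr[3]=0
Ev 13: PC=7 idx=3 pred=N actual=N -> ctr[3]=0
Ev 14: PC=4 idx=0 pred=T actual=T -> ctr[0]=3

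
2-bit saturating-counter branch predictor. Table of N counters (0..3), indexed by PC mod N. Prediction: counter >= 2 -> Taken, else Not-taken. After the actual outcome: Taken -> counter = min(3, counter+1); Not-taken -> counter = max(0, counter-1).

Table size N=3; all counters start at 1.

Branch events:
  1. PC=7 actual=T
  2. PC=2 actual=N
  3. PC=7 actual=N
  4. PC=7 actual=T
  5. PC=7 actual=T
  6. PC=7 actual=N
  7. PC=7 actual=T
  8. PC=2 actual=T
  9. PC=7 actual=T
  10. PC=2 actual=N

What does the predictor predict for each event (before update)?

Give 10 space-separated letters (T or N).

Answer: N N T N T T T N T N

Derivation:
Ev 1: PC=7 idx=1 pred=N actual=T -> ctr[1]=2
Ev 2: PC=2 idx=2 pred=N actual=N -> ctr[2]=0
Ev 3: PC=7 idx=1 pred=T actual=N -> ctr[1]=1
Ev 4: PC=7 idx=1 pred=N actual=T -> ctr[1]=2
Ev 5: PC=7 idx=1 pred=T actual=T -> ctr[1]=3
Ev 6: PC=7 idx=1 pred=T actual=N -> ctr[1]=2
Ev 7: PC=7 idx=1 pred=T actual=T -> ctr[1]=3
Ev 8: PC=2 idx=2 pred=N actual=T -> ctr[2]=1
Ev 9: PC=7 idx=1 pred=T actual=T -> ctr[1]=3
Ev 10: PC=2 idx=2 pred=N actual=N -> ctr[2]=0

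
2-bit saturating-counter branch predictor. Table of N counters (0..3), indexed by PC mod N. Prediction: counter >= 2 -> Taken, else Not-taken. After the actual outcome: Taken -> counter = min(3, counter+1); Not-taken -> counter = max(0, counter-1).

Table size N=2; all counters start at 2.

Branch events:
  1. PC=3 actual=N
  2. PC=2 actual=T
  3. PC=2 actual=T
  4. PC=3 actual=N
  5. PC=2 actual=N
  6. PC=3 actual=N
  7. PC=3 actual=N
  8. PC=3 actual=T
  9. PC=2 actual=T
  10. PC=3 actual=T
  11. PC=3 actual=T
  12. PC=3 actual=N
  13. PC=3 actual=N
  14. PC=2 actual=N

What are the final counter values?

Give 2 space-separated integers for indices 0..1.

Ev 1: PC=3 idx=1 pred=T actual=N -> ctr[1]=1
Ev 2: PC=2 idx=0 pred=T actual=T -> ctr[0]=3
Ev 3: PC=2 idx=0 pred=T actual=T -> ctr[0]=3
Ev 4: PC=3 idx=1 pred=N actual=N -> ctr[1]=0
Ev 5: PC=2 idx=0 pred=T actual=N -> ctr[0]=2
Ev 6: PC=3 idx=1 pred=N actual=N -> ctr[1]=0
Ev 7: PC=3 idx=1 pred=N actual=N -> ctr[1]=0
Ev 8: PC=3 idx=1 pred=N actual=T -> ctr[1]=1
Ev 9: PC=2 idx=0 pred=T actual=T -> ctr[0]=3
Ev 10: PC=3 idx=1 pred=N actual=T -> ctr[1]=2
Ev 11: PC=3 idx=1 pred=T actual=T -> ctr[1]=3
Ev 12: PC=3 idx=1 pred=T actual=N -> ctr[1]=2
Ev 13: PC=3 idx=1 pred=T actual=N -> ctr[1]=1
Ev 14: PC=2 idx=0 pred=T actual=N -> ctr[0]=2

Answer: 2 1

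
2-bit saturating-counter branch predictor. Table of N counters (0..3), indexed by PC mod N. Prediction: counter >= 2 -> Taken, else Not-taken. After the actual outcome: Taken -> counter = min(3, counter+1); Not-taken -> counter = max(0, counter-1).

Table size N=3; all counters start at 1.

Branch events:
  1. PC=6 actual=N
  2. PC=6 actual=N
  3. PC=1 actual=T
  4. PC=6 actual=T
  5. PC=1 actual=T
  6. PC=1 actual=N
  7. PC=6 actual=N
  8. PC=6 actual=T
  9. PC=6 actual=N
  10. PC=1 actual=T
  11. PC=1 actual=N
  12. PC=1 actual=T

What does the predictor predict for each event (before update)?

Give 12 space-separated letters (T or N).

Ev 1: PC=6 idx=0 pred=N actual=N -> ctr[0]=0
Ev 2: PC=6 idx=0 pred=N actual=N -> ctr[0]=0
Ev 3: PC=1 idx=1 pred=N actual=T -> ctr[1]=2
Ev 4: PC=6 idx=0 pred=N actual=T -> ctr[0]=1
Ev 5: PC=1 idx=1 pred=T actual=T -> ctr[1]=3
Ev 6: PC=1 idx=1 pred=T actual=N -> ctr[1]=2
Ev 7: PC=6 idx=0 pred=N actual=N -> ctr[0]=0
Ev 8: PC=6 idx=0 pred=N actual=T -> ctr[0]=1
Ev 9: PC=6 idx=0 pred=N actual=N -> ctr[0]=0
Ev 10: PC=1 idx=1 pred=T actual=T -> ctr[1]=3
Ev 11: PC=1 idx=1 pred=T actual=N -> ctr[1]=2
Ev 12: PC=1 idx=1 pred=T actual=T -> ctr[1]=3

Answer: N N N N T T N N N T T T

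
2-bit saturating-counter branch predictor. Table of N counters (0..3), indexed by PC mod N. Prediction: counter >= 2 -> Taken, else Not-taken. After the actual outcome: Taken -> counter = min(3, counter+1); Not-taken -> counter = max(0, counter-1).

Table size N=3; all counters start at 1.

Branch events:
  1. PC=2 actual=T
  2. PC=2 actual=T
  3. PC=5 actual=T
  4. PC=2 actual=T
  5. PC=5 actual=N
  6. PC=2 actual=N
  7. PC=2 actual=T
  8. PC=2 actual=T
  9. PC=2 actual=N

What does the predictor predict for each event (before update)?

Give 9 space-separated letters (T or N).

Ev 1: PC=2 idx=2 pred=N actual=T -> ctr[2]=2
Ev 2: PC=2 idx=2 pred=T actual=T -> ctr[2]=3
Ev 3: PC=5 idx=2 pred=T actual=T -> ctr[2]=3
Ev 4: PC=2 idx=2 pred=T actual=T -> ctr[2]=3
Ev 5: PC=5 idx=2 pred=T actual=N -> ctr[2]=2
Ev 6: PC=2 idx=2 pred=T actual=N -> ctr[2]=1
Ev 7: PC=2 idx=2 pred=N actual=T -> ctr[2]=2
Ev 8: PC=2 idx=2 pred=T actual=T -> ctr[2]=3
Ev 9: PC=2 idx=2 pred=T actual=N -> ctr[2]=2

Answer: N T T T T T N T T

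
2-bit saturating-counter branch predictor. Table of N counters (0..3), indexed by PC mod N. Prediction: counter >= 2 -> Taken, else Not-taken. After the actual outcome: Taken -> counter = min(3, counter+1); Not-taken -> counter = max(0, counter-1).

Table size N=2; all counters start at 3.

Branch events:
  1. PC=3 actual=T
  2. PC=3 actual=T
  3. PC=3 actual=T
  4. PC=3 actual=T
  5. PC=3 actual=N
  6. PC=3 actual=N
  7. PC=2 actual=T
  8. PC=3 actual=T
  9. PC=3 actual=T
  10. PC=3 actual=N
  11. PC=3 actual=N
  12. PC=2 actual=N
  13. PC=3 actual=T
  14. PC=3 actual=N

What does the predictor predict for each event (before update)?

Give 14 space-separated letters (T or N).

Ev 1: PC=3 idx=1 pred=T actual=T -> ctr[1]=3
Ev 2: PC=3 idx=1 pred=T actual=T -> ctr[1]=3
Ev 3: PC=3 idx=1 pred=T actual=T -> ctr[1]=3
Ev 4: PC=3 idx=1 pred=T actual=T -> ctr[1]=3
Ev 5: PC=3 idx=1 pred=T actual=N -> ctr[1]=2
Ev 6: PC=3 idx=1 pred=T actual=N -> ctr[1]=1
Ev 7: PC=2 idx=0 pred=T actual=T -> ctr[0]=3
Ev 8: PC=3 idx=1 pred=N actual=T -> ctr[1]=2
Ev 9: PC=3 idx=1 pred=T actual=T -> ctr[1]=3
Ev 10: PC=3 idx=1 pred=T actual=N -> ctr[1]=2
Ev 11: PC=3 idx=1 pred=T actual=N -> ctr[1]=1
Ev 12: PC=2 idx=0 pred=T actual=N -> ctr[0]=2
Ev 13: PC=3 idx=1 pred=N actual=T -> ctr[1]=2
Ev 14: PC=3 idx=1 pred=T actual=N -> ctr[1]=1

Answer: T T T T T T T N T T T T N T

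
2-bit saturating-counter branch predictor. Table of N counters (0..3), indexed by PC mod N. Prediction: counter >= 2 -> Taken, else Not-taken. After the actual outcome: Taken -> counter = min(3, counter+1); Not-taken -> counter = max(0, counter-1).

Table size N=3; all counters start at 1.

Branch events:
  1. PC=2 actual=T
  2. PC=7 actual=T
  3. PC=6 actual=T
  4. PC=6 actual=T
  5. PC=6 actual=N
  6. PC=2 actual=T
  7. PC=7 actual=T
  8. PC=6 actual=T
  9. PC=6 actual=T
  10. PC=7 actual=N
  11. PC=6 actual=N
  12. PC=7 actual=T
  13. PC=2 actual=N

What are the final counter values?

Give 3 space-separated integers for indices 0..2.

Ev 1: PC=2 idx=2 pred=N actual=T -> ctr[2]=2
Ev 2: PC=7 idx=1 pred=N actual=T -> ctr[1]=2
Ev 3: PC=6 idx=0 pred=N actual=T -> ctr[0]=2
Ev 4: PC=6 idx=0 pred=T actual=T -> ctr[0]=3
Ev 5: PC=6 idx=0 pred=T actual=N -> ctr[0]=2
Ev 6: PC=2 idx=2 pred=T actual=T -> ctr[2]=3
Ev 7: PC=7 idx=1 pred=T actual=T -> ctr[1]=3
Ev 8: PC=6 idx=0 pred=T actual=T -> ctr[0]=3
Ev 9: PC=6 idx=0 pred=T actual=T -> ctr[0]=3
Ev 10: PC=7 idx=1 pred=T actual=N -> ctr[1]=2
Ev 11: PC=6 idx=0 pred=T actual=N -> ctr[0]=2
Ev 12: PC=7 idx=1 pred=T actual=T -> ctr[1]=3
Ev 13: PC=2 idx=2 pred=T actual=N -> ctr[2]=2

Answer: 2 3 2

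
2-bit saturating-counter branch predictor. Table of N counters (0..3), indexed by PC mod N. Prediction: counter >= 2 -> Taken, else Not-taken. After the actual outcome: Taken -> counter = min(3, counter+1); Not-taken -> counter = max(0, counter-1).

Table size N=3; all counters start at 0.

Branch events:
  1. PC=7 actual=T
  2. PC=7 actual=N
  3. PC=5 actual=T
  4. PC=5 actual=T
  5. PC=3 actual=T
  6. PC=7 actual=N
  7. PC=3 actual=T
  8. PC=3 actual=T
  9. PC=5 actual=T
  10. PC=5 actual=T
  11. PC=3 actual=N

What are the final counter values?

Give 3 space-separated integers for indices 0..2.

Ev 1: PC=7 idx=1 pred=N actual=T -> ctr[1]=1
Ev 2: PC=7 idx=1 pred=N actual=N -> ctr[1]=0
Ev 3: PC=5 idx=2 pred=N actual=T -> ctr[2]=1
Ev 4: PC=5 idx=2 pred=N actual=T -> ctr[2]=2
Ev 5: PC=3 idx=0 pred=N actual=T -> ctr[0]=1
Ev 6: PC=7 idx=1 pred=N actual=N -> ctr[1]=0
Ev 7: PC=3 idx=0 pred=N actual=T -> ctr[0]=2
Ev 8: PC=3 idx=0 pred=T actual=T -> ctr[0]=3
Ev 9: PC=5 idx=2 pred=T actual=T -> ctr[2]=3
Ev 10: PC=5 idx=2 pred=T actual=T -> ctr[2]=3
Ev 11: PC=3 idx=0 pred=T actual=N -> ctr[0]=2

Answer: 2 0 3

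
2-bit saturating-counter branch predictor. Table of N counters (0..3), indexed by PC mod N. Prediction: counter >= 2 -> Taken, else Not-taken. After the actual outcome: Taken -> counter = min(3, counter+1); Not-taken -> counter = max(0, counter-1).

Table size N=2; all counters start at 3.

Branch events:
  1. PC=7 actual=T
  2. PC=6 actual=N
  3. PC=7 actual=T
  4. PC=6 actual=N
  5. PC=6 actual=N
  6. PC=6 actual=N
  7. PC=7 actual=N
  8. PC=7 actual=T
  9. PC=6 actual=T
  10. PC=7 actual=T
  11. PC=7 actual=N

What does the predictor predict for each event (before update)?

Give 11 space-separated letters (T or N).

Answer: T T T T N N T T N T T

Derivation:
Ev 1: PC=7 idx=1 pred=T actual=T -> ctr[1]=3
Ev 2: PC=6 idx=0 pred=T actual=N -> ctr[0]=2
Ev 3: PC=7 idx=1 pred=T actual=T -> ctr[1]=3
Ev 4: PC=6 idx=0 pred=T actual=N -> ctr[0]=1
Ev 5: PC=6 idx=0 pred=N actual=N -> ctr[0]=0
Ev 6: PC=6 idx=0 pred=N actual=N -> ctr[0]=0
Ev 7: PC=7 idx=1 pred=T actual=N -> ctr[1]=2
Ev 8: PC=7 idx=1 pred=T actual=T -> ctr[1]=3
Ev 9: PC=6 idx=0 pred=N actual=T -> ctr[0]=1
Ev 10: PC=7 idx=1 pred=T actual=T -> ctr[1]=3
Ev 11: PC=7 idx=1 pred=T actual=N -> ctr[1]=2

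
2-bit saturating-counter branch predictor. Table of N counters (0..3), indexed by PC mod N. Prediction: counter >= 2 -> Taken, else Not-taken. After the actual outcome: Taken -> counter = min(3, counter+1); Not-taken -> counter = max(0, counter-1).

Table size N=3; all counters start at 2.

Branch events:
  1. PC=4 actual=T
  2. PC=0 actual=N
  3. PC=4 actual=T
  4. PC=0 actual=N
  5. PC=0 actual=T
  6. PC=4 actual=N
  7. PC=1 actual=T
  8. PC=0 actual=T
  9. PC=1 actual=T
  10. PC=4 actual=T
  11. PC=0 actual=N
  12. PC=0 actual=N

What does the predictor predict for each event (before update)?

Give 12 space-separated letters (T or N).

Answer: T T T N N T T N T T T N

Derivation:
Ev 1: PC=4 idx=1 pred=T actual=T -> ctr[1]=3
Ev 2: PC=0 idx=0 pred=T actual=N -> ctr[0]=1
Ev 3: PC=4 idx=1 pred=T actual=T -> ctr[1]=3
Ev 4: PC=0 idx=0 pred=N actual=N -> ctr[0]=0
Ev 5: PC=0 idx=0 pred=N actual=T -> ctr[0]=1
Ev 6: PC=4 idx=1 pred=T actual=N -> ctr[1]=2
Ev 7: PC=1 idx=1 pred=T actual=T -> ctr[1]=3
Ev 8: PC=0 idx=0 pred=N actual=T -> ctr[0]=2
Ev 9: PC=1 idx=1 pred=T actual=T -> ctr[1]=3
Ev 10: PC=4 idx=1 pred=T actual=T -> ctr[1]=3
Ev 11: PC=0 idx=0 pred=T actual=N -> ctr[0]=1
Ev 12: PC=0 idx=0 pred=N actual=N -> ctr[0]=0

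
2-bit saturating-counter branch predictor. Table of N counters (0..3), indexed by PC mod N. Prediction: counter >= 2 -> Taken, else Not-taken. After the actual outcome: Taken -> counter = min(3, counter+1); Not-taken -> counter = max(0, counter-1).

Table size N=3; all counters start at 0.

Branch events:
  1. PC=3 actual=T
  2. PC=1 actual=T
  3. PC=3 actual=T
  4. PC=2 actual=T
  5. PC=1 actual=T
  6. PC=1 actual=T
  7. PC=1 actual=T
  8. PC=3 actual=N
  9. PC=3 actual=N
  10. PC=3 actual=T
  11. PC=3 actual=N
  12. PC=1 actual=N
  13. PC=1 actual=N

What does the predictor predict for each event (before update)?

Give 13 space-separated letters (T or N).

Answer: N N N N N T T T N N N T T

Derivation:
Ev 1: PC=3 idx=0 pred=N actual=T -> ctr[0]=1
Ev 2: PC=1 idx=1 pred=N actual=T -> ctr[1]=1
Ev 3: PC=3 idx=0 pred=N actual=T -> ctr[0]=2
Ev 4: PC=2 idx=2 pred=N actual=T -> ctr[2]=1
Ev 5: PC=1 idx=1 pred=N actual=T -> ctr[1]=2
Ev 6: PC=1 idx=1 pred=T actual=T -> ctr[1]=3
Ev 7: PC=1 idx=1 pred=T actual=T -> ctr[1]=3
Ev 8: PC=3 idx=0 pred=T actual=N -> ctr[0]=1
Ev 9: PC=3 idx=0 pred=N actual=N -> ctr[0]=0
Ev 10: PC=3 idx=0 pred=N actual=T -> ctr[0]=1
Ev 11: PC=3 idx=0 pred=N actual=N -> ctr[0]=0
Ev 12: PC=1 idx=1 pred=T actual=N -> ctr[1]=2
Ev 13: PC=1 idx=1 pred=T actual=N -> ctr[1]=1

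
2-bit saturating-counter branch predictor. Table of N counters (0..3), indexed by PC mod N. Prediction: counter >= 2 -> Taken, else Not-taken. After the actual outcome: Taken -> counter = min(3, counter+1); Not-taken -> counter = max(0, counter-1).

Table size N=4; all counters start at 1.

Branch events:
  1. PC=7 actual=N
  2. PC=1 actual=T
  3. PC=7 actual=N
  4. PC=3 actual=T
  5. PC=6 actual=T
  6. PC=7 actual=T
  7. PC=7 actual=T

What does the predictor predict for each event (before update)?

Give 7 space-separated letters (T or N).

Answer: N N N N N N T

Derivation:
Ev 1: PC=7 idx=3 pred=N actual=N -> ctr[3]=0
Ev 2: PC=1 idx=1 pred=N actual=T -> ctr[1]=2
Ev 3: PC=7 idx=3 pred=N actual=N -> ctr[3]=0
Ev 4: PC=3 idx=3 pred=N actual=T -> ctr[3]=1
Ev 5: PC=6 idx=2 pred=N actual=T -> ctr[2]=2
Ev 6: PC=7 idx=3 pred=N actual=T -> ctr[3]=2
Ev 7: PC=7 idx=3 pred=T actual=T -> ctr[3]=3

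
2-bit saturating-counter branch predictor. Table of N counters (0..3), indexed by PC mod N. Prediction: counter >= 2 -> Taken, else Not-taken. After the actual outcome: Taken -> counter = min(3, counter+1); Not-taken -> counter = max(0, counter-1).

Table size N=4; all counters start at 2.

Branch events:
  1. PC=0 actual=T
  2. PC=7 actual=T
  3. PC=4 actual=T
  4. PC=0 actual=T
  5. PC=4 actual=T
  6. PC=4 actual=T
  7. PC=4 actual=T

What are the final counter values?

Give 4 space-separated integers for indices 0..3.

Ev 1: PC=0 idx=0 pred=T actual=T -> ctr[0]=3
Ev 2: PC=7 idx=3 pred=T actual=T -> ctr[3]=3
Ev 3: PC=4 idx=0 pred=T actual=T -> ctr[0]=3
Ev 4: PC=0 idx=0 pred=T actual=T -> ctr[0]=3
Ev 5: PC=4 idx=0 pred=T actual=T -> ctr[0]=3
Ev 6: PC=4 idx=0 pred=T actual=T -> ctr[0]=3
Ev 7: PC=4 idx=0 pred=T actual=T -> ctr[0]=3

Answer: 3 2 2 3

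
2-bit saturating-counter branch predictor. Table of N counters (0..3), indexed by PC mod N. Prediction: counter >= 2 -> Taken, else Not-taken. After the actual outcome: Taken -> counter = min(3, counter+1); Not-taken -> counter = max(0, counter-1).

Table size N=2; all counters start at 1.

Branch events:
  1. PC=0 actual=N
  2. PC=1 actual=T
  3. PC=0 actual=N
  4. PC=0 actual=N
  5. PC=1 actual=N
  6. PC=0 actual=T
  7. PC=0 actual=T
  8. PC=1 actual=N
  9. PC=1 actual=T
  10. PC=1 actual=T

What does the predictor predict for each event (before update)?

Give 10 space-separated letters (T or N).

Ev 1: PC=0 idx=0 pred=N actual=N -> ctr[0]=0
Ev 2: PC=1 idx=1 pred=N actual=T -> ctr[1]=2
Ev 3: PC=0 idx=0 pred=N actual=N -> ctr[0]=0
Ev 4: PC=0 idx=0 pred=N actual=N -> ctr[0]=0
Ev 5: PC=1 idx=1 pred=T actual=N -> ctr[1]=1
Ev 6: PC=0 idx=0 pred=N actual=T -> ctr[0]=1
Ev 7: PC=0 idx=0 pred=N actual=T -> ctr[0]=2
Ev 8: PC=1 idx=1 pred=N actual=N -> ctr[1]=0
Ev 9: PC=1 idx=1 pred=N actual=T -> ctr[1]=1
Ev 10: PC=1 idx=1 pred=N actual=T -> ctr[1]=2

Answer: N N N N T N N N N N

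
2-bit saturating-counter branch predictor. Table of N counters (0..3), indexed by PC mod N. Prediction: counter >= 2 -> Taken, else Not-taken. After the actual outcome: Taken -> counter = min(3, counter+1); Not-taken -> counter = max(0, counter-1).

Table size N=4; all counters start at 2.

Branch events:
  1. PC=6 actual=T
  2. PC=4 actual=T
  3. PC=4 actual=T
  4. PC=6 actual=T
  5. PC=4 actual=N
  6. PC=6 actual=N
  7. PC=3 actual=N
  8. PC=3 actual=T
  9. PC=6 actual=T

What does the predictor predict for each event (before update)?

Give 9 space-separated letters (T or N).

Answer: T T T T T T T N T

Derivation:
Ev 1: PC=6 idx=2 pred=T actual=T -> ctr[2]=3
Ev 2: PC=4 idx=0 pred=T actual=T -> ctr[0]=3
Ev 3: PC=4 idx=0 pred=T actual=T -> ctr[0]=3
Ev 4: PC=6 idx=2 pred=T actual=T -> ctr[2]=3
Ev 5: PC=4 idx=0 pred=T actual=N -> ctr[0]=2
Ev 6: PC=6 idx=2 pred=T actual=N -> ctr[2]=2
Ev 7: PC=3 idx=3 pred=T actual=N -> ctr[3]=1
Ev 8: PC=3 idx=3 pred=N actual=T -> ctr[3]=2
Ev 9: PC=6 idx=2 pred=T actual=T -> ctr[2]=3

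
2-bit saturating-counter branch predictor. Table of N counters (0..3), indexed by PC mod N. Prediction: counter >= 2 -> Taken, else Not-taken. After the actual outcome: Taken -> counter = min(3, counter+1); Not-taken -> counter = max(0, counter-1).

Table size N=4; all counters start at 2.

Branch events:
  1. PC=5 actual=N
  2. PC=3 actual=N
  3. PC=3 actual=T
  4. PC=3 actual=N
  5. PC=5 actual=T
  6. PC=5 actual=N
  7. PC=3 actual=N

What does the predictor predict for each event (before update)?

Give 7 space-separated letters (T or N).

Answer: T T N T N T N

Derivation:
Ev 1: PC=5 idx=1 pred=T actual=N -> ctr[1]=1
Ev 2: PC=3 idx=3 pred=T actual=N -> ctr[3]=1
Ev 3: PC=3 idx=3 pred=N actual=T -> ctr[3]=2
Ev 4: PC=3 idx=3 pred=T actual=N -> ctr[3]=1
Ev 5: PC=5 idx=1 pred=N actual=T -> ctr[1]=2
Ev 6: PC=5 idx=1 pred=T actual=N -> ctr[1]=1
Ev 7: PC=3 idx=3 pred=N actual=N -> ctr[3]=0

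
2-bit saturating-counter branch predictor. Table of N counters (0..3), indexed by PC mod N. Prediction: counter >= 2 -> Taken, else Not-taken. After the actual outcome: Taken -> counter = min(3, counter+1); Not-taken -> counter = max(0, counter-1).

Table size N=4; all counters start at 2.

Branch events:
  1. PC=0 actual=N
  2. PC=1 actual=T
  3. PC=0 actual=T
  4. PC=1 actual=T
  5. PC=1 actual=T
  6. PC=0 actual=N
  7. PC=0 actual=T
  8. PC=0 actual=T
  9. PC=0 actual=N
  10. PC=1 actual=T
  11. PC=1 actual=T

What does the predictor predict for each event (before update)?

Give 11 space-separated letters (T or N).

Ev 1: PC=0 idx=0 pred=T actual=N -> ctr[0]=1
Ev 2: PC=1 idx=1 pred=T actual=T -> ctr[1]=3
Ev 3: PC=0 idx=0 pred=N actual=T -> ctr[0]=2
Ev 4: PC=1 idx=1 pred=T actual=T -> ctr[1]=3
Ev 5: PC=1 idx=1 pred=T actual=T -> ctr[1]=3
Ev 6: PC=0 idx=0 pred=T actual=N -> ctr[0]=1
Ev 7: PC=0 idx=0 pred=N actual=T -> ctr[0]=2
Ev 8: PC=0 idx=0 pred=T actual=T -> ctr[0]=3
Ev 9: PC=0 idx=0 pred=T actual=N -> ctr[0]=2
Ev 10: PC=1 idx=1 pred=T actual=T -> ctr[1]=3
Ev 11: PC=1 idx=1 pred=T actual=T -> ctr[1]=3

Answer: T T N T T T N T T T T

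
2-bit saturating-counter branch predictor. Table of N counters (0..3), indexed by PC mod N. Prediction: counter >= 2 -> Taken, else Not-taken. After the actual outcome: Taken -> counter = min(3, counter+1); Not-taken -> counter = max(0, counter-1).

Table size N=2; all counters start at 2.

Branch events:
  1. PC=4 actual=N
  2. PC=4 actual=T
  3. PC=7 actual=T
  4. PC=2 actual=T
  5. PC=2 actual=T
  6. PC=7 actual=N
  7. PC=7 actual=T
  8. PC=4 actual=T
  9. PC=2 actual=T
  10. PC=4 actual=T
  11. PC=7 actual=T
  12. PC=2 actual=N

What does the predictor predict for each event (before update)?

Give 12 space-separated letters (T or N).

Ev 1: PC=4 idx=0 pred=T actual=N -> ctr[0]=1
Ev 2: PC=4 idx=0 pred=N actual=T -> ctr[0]=2
Ev 3: PC=7 idx=1 pred=T actual=T -> ctr[1]=3
Ev 4: PC=2 idx=0 pred=T actual=T -> ctr[0]=3
Ev 5: PC=2 idx=0 pred=T actual=T -> ctr[0]=3
Ev 6: PC=7 idx=1 pred=T actual=N -> ctr[1]=2
Ev 7: PC=7 idx=1 pred=T actual=T -> ctr[1]=3
Ev 8: PC=4 idx=0 pred=T actual=T -> ctr[0]=3
Ev 9: PC=2 idx=0 pred=T actual=T -> ctr[0]=3
Ev 10: PC=4 idx=0 pred=T actual=T -> ctr[0]=3
Ev 11: PC=7 idx=1 pred=T actual=T -> ctr[1]=3
Ev 12: PC=2 idx=0 pred=T actual=N -> ctr[0]=2

Answer: T N T T T T T T T T T T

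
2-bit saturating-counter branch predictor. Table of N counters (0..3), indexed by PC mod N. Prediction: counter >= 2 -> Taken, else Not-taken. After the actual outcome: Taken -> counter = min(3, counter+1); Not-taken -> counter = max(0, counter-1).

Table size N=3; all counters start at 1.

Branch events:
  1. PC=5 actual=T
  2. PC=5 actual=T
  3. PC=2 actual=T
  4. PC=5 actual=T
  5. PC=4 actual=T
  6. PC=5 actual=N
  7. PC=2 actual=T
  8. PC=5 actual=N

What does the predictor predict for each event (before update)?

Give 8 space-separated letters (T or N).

Ev 1: PC=5 idx=2 pred=N actual=T -> ctr[2]=2
Ev 2: PC=5 idx=2 pred=T actual=T -> ctr[2]=3
Ev 3: PC=2 idx=2 pred=T actual=T -> ctr[2]=3
Ev 4: PC=5 idx=2 pred=T actual=T -> ctr[2]=3
Ev 5: PC=4 idx=1 pred=N actual=T -> ctr[1]=2
Ev 6: PC=5 idx=2 pred=T actual=N -> ctr[2]=2
Ev 7: PC=2 idx=2 pred=T actual=T -> ctr[2]=3
Ev 8: PC=5 idx=2 pred=T actual=N -> ctr[2]=2

Answer: N T T T N T T T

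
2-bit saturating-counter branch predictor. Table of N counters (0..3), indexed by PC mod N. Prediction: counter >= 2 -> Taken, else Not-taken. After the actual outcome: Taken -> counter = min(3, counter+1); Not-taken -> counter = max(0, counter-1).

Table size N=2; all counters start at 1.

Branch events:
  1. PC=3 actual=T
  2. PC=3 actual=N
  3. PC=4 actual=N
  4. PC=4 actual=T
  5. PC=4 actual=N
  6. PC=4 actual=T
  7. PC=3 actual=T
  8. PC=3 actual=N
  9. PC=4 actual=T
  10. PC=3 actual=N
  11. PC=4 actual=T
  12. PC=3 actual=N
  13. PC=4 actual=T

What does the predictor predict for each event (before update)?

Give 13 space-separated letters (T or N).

Ev 1: PC=3 idx=1 pred=N actual=T -> ctr[1]=2
Ev 2: PC=3 idx=1 pred=T actual=N -> ctr[1]=1
Ev 3: PC=4 idx=0 pred=N actual=N -> ctr[0]=0
Ev 4: PC=4 idx=0 pred=N actual=T -> ctr[0]=1
Ev 5: PC=4 idx=0 pred=N actual=N -> ctr[0]=0
Ev 6: PC=4 idx=0 pred=N actual=T -> ctr[0]=1
Ev 7: PC=3 idx=1 pred=N actual=T -> ctr[1]=2
Ev 8: PC=3 idx=1 pred=T actual=N -> ctr[1]=1
Ev 9: PC=4 idx=0 pred=N actual=T -> ctr[0]=2
Ev 10: PC=3 idx=1 pred=N actual=N -> ctr[1]=0
Ev 11: PC=4 idx=0 pred=T actual=T -> ctr[0]=3
Ev 12: PC=3 idx=1 pred=N actual=N -> ctr[1]=0
Ev 13: PC=4 idx=0 pred=T actual=T -> ctr[0]=3

Answer: N T N N N N N T N N T N T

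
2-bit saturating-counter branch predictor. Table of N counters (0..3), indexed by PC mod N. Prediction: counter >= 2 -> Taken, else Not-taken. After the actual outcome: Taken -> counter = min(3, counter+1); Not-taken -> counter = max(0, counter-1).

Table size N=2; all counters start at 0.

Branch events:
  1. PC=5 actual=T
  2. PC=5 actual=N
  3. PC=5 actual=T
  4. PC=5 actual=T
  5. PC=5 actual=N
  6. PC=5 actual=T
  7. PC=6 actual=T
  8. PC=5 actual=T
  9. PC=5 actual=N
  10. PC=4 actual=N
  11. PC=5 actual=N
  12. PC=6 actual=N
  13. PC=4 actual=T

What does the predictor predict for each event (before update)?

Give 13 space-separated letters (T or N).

Ev 1: PC=5 idx=1 pred=N actual=T -> ctr[1]=1
Ev 2: PC=5 idx=1 pred=N actual=N -> ctr[1]=0
Ev 3: PC=5 idx=1 pred=N actual=T -> ctr[1]=1
Ev 4: PC=5 idx=1 pred=N actual=T -> ctr[1]=2
Ev 5: PC=5 idx=1 pred=T actual=N -> ctr[1]=1
Ev 6: PC=5 idx=1 pred=N actual=T -> ctr[1]=2
Ev 7: PC=6 idx=0 pred=N actual=T -> ctr[0]=1
Ev 8: PC=5 idx=1 pred=T actual=T -> ctr[1]=3
Ev 9: PC=5 idx=1 pred=T actual=N -> ctr[1]=2
Ev 10: PC=4 idx=0 pred=N actual=N -> ctr[0]=0
Ev 11: PC=5 idx=1 pred=T actual=N -> ctr[1]=1
Ev 12: PC=6 idx=0 pred=N actual=N -> ctr[0]=0
Ev 13: PC=4 idx=0 pred=N actual=T -> ctr[0]=1

Answer: N N N N T N N T T N T N N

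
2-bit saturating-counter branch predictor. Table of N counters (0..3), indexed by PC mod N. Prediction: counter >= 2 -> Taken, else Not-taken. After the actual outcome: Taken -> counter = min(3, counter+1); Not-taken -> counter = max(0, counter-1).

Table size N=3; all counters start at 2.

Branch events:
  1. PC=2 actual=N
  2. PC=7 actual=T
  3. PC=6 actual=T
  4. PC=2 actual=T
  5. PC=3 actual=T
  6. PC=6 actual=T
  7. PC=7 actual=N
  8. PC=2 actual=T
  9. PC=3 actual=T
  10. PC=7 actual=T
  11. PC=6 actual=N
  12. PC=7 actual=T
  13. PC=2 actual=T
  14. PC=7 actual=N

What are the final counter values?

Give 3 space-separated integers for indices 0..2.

Answer: 2 2 3

Derivation:
Ev 1: PC=2 idx=2 pred=T actual=N -> ctr[2]=1
Ev 2: PC=7 idx=1 pred=T actual=T -> ctr[1]=3
Ev 3: PC=6 idx=0 pred=T actual=T -> ctr[0]=3
Ev 4: PC=2 idx=2 pred=N actual=T -> ctr[2]=2
Ev 5: PC=3 idx=0 pred=T actual=T -> ctr[0]=3
Ev 6: PC=6 idx=0 pred=T actual=T -> ctr[0]=3
Ev 7: PC=7 idx=1 pred=T actual=N -> ctr[1]=2
Ev 8: PC=2 idx=2 pred=T actual=T -> ctr[2]=3
Ev 9: PC=3 idx=0 pred=T actual=T -> ctr[0]=3
Ev 10: PC=7 idx=1 pred=T actual=T -> ctr[1]=3
Ev 11: PC=6 idx=0 pred=T actual=N -> ctr[0]=2
Ev 12: PC=7 idx=1 pred=T actual=T -> ctr[1]=3
Ev 13: PC=2 idx=2 pred=T actual=T -> ctr[2]=3
Ev 14: PC=7 idx=1 pred=T actual=N -> ctr[1]=2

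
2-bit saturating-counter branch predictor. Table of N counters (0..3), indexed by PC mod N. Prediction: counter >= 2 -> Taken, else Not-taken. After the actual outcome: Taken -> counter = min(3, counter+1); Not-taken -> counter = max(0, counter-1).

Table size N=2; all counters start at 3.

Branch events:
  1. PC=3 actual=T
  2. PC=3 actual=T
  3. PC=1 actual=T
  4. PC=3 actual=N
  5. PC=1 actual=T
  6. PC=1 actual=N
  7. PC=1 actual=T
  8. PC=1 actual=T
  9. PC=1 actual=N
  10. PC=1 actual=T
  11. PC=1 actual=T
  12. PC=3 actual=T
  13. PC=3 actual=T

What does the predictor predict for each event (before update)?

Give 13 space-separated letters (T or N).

Answer: T T T T T T T T T T T T T

Derivation:
Ev 1: PC=3 idx=1 pred=T actual=T -> ctr[1]=3
Ev 2: PC=3 idx=1 pred=T actual=T -> ctr[1]=3
Ev 3: PC=1 idx=1 pred=T actual=T -> ctr[1]=3
Ev 4: PC=3 idx=1 pred=T actual=N -> ctr[1]=2
Ev 5: PC=1 idx=1 pred=T actual=T -> ctr[1]=3
Ev 6: PC=1 idx=1 pred=T actual=N -> ctr[1]=2
Ev 7: PC=1 idx=1 pred=T actual=T -> ctr[1]=3
Ev 8: PC=1 idx=1 pred=T actual=T -> ctr[1]=3
Ev 9: PC=1 idx=1 pred=T actual=N -> ctr[1]=2
Ev 10: PC=1 idx=1 pred=T actual=T -> ctr[1]=3
Ev 11: PC=1 idx=1 pred=T actual=T -> ctr[1]=3
Ev 12: PC=3 idx=1 pred=T actual=T -> ctr[1]=3
Ev 13: PC=3 idx=1 pred=T actual=T -> ctr[1]=3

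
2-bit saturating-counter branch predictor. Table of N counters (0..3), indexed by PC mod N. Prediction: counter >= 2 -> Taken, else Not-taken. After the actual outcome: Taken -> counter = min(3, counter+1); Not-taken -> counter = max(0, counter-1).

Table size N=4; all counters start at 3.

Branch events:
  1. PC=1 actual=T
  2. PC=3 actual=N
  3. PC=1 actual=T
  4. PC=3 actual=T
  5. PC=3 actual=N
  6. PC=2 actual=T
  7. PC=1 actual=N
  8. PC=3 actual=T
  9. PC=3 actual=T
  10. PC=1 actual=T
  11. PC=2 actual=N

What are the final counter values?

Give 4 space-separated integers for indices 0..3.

Answer: 3 3 2 3

Derivation:
Ev 1: PC=1 idx=1 pred=T actual=T -> ctr[1]=3
Ev 2: PC=3 idx=3 pred=T actual=N -> ctr[3]=2
Ev 3: PC=1 idx=1 pred=T actual=T -> ctr[1]=3
Ev 4: PC=3 idx=3 pred=T actual=T -> ctr[3]=3
Ev 5: PC=3 idx=3 pred=T actual=N -> ctr[3]=2
Ev 6: PC=2 idx=2 pred=T actual=T -> ctr[2]=3
Ev 7: PC=1 idx=1 pred=T actual=N -> ctr[1]=2
Ev 8: PC=3 idx=3 pred=T actual=T -> ctr[3]=3
Ev 9: PC=3 idx=3 pred=T actual=T -> ctr[3]=3
Ev 10: PC=1 idx=1 pred=T actual=T -> ctr[1]=3
Ev 11: PC=2 idx=2 pred=T actual=N -> ctr[2]=2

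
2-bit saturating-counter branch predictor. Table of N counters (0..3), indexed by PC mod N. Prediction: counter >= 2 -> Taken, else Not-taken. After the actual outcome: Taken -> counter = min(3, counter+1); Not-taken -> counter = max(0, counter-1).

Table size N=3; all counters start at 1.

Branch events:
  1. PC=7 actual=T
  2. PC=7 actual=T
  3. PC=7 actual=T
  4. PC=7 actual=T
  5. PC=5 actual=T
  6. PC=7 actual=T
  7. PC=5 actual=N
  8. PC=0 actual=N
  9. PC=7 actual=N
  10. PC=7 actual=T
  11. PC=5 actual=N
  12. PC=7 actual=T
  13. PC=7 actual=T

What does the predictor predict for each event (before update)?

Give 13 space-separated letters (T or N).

Answer: N T T T N T T N T T N T T

Derivation:
Ev 1: PC=7 idx=1 pred=N actual=T -> ctr[1]=2
Ev 2: PC=7 idx=1 pred=T actual=T -> ctr[1]=3
Ev 3: PC=7 idx=1 pred=T actual=T -> ctr[1]=3
Ev 4: PC=7 idx=1 pred=T actual=T -> ctr[1]=3
Ev 5: PC=5 idx=2 pred=N actual=T -> ctr[2]=2
Ev 6: PC=7 idx=1 pred=T actual=T -> ctr[1]=3
Ev 7: PC=5 idx=2 pred=T actual=N -> ctr[2]=1
Ev 8: PC=0 idx=0 pred=N actual=N -> ctr[0]=0
Ev 9: PC=7 idx=1 pred=T actual=N -> ctr[1]=2
Ev 10: PC=7 idx=1 pred=T actual=T -> ctr[1]=3
Ev 11: PC=5 idx=2 pred=N actual=N -> ctr[2]=0
Ev 12: PC=7 idx=1 pred=T actual=T -> ctr[1]=3
Ev 13: PC=7 idx=1 pred=T actual=T -> ctr[1]=3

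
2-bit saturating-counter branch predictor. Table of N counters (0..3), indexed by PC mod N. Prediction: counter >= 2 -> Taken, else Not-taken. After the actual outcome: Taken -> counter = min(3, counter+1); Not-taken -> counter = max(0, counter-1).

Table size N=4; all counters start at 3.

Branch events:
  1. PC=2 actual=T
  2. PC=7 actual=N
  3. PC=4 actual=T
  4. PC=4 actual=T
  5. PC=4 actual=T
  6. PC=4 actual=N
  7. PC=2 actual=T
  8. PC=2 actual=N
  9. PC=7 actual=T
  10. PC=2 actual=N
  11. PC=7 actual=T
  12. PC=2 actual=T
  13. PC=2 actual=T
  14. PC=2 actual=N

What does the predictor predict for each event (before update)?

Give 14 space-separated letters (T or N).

Ev 1: PC=2 idx=2 pred=T actual=T -> ctr[2]=3
Ev 2: PC=7 idx=3 pred=T actual=N -> ctr[3]=2
Ev 3: PC=4 idx=0 pred=T actual=T -> ctr[0]=3
Ev 4: PC=4 idx=0 pred=T actual=T -> ctr[0]=3
Ev 5: PC=4 idx=0 pred=T actual=T -> ctr[0]=3
Ev 6: PC=4 idx=0 pred=T actual=N -> ctr[0]=2
Ev 7: PC=2 idx=2 pred=T actual=T -> ctr[2]=3
Ev 8: PC=2 idx=2 pred=T actual=N -> ctr[2]=2
Ev 9: PC=7 idx=3 pred=T actual=T -> ctr[3]=3
Ev 10: PC=2 idx=2 pred=T actual=N -> ctr[2]=1
Ev 11: PC=7 idx=3 pred=T actual=T -> ctr[3]=3
Ev 12: PC=2 idx=2 pred=N actual=T -> ctr[2]=2
Ev 13: PC=2 idx=2 pred=T actual=T -> ctr[2]=3
Ev 14: PC=2 idx=2 pred=T actual=N -> ctr[2]=2

Answer: T T T T T T T T T T T N T T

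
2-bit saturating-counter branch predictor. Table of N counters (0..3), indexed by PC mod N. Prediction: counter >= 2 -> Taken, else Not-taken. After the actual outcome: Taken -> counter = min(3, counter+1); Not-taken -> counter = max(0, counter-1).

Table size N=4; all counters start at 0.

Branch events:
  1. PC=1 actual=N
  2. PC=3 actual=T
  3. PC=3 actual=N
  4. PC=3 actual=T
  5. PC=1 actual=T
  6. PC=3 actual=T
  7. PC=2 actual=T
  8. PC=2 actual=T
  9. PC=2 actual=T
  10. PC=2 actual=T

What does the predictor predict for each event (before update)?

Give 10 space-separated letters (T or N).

Answer: N N N N N N N N T T

Derivation:
Ev 1: PC=1 idx=1 pred=N actual=N -> ctr[1]=0
Ev 2: PC=3 idx=3 pred=N actual=T -> ctr[3]=1
Ev 3: PC=3 idx=3 pred=N actual=N -> ctr[3]=0
Ev 4: PC=3 idx=3 pred=N actual=T -> ctr[3]=1
Ev 5: PC=1 idx=1 pred=N actual=T -> ctr[1]=1
Ev 6: PC=3 idx=3 pred=N actual=T -> ctr[3]=2
Ev 7: PC=2 idx=2 pred=N actual=T -> ctr[2]=1
Ev 8: PC=2 idx=2 pred=N actual=T -> ctr[2]=2
Ev 9: PC=2 idx=2 pred=T actual=T -> ctr[2]=3
Ev 10: PC=2 idx=2 pred=T actual=T -> ctr[2]=3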